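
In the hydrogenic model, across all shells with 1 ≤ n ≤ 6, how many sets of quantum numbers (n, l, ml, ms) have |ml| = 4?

Per-shell orbital counts meeting the constraint:
n=5 → 2; n=6 → 4.
Orbitals: 2 + 4 = 6. Including both spin states (ms = ±1/2) gives 2 × 6 = 12 states.

12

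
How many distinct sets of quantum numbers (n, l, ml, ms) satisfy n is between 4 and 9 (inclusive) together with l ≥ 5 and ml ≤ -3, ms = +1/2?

40

Go shell by shell, enumerating (l, ml) with l ≥ 5 and ml ≤ -3:
n=6 → 3; n=7 → 7; n=8 → 12; n=9 → 18.
Orbitals: 3 + 7 + 12 + 18 = 40. With ms fixed to +1/2 there is one state per orbital, so 40 states.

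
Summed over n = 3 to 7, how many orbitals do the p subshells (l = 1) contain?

A p subshell (l = 1) exists for every n ≥ 2, so shells n = 3, 4, 5, 6, 7 each contribute one — 5 subshells.
Since each p subshell has 2·1+1 = 3 orbitals, the total is 5 × 3 = 15.

15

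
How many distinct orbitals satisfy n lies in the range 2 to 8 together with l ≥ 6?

Work shell by shell — for each n, count the (l, m_l) pairs that satisfy l ≥ 6:
n=7 → 13; n=8 → 28.
Total orbitals: 13 + 28 = 41.

41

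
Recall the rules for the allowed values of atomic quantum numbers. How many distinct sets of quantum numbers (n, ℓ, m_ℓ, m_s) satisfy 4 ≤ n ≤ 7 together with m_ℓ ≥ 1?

104

For each n in the range, tally the orbitals obeying m_ℓ ≥ 1:
n=4 → 6; n=5 → 10; n=6 → 15; n=7 → 21.
Orbitals: 6 + 10 + 15 + 21 = 52. Including both spin states (m_s = ±1/2) gives 2 × 52 = 104 states.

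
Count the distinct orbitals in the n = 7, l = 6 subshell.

13

A subshell has 2l+1 orbitals; with l = 6, that's 13.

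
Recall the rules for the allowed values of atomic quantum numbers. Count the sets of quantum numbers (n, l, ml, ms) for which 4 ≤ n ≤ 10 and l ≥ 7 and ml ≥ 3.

68

Go shell by shell, enumerating (l, ml) with l ≥ 7 and ml ≥ 3:
n=8 → 5; n=9 → 11; n=10 → 18.
Orbitals: 5 + 11 + 18 = 34. Including both spin states (ms = ±1/2) gives 2 × 34 = 68 states.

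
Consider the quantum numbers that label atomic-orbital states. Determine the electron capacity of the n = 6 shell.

72

A shell holds 2n² electrons: 2 × 6² = 2 × 36 = 72.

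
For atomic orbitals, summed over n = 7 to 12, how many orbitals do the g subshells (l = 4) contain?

A g subshell (l = 4) exists for every n ≥ 5, so shells n = 7, 8, 9, 10, 11, 12 each contribute one — 6 subshells.
Since each g subshell has 2·4+1 = 9 orbitals, the total is 6 × 9 = 54.

54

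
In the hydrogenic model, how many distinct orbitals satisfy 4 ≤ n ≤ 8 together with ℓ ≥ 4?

110

Go shell by shell, enumerating (ℓ, m_ℓ) with ℓ ≥ 4:
n=5 → 9; n=6 → 20; n=7 → 33; n=8 → 48.
Total orbitals: 9 + 20 + 33 + 48 = 110.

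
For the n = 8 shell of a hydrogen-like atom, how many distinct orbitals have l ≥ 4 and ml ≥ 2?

With n = 8 the allowed l are 0, 1, …, 7.
Per l-value: l=4 → 3; l=5 → 4; l=6 → 5; l=7 → 6.
Total orbitals: 3 + 4 + 5 + 6 = 18.

18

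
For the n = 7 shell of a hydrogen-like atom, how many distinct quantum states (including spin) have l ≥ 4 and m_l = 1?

For n = 7, l ranges over 0 … 6.
The (l, m_l) pairs meeting l ≥ 4 and m_l = 1 give: l=4 → 1; l=5 → 1; l=6 → 1.
Orbitals: 1 + 1 + 1 = 3. Each orbital carries two spin states, so 3 × 2 = 6 states.

6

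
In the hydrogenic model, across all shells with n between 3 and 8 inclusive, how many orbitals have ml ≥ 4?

20

Per-shell orbital counts meeting the constraint:
n=5 → 1; n=6 → 3; n=7 → 6; n=8 → 10.
Total orbitals: 1 + 3 + 6 + 10 = 20.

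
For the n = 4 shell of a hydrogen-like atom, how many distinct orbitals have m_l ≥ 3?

The n = 4 shell has l = 0 through 3; check each.
Orbitals with m_l ≥ 3, by l: l=3 → 1.
Total orbitals: 1.

1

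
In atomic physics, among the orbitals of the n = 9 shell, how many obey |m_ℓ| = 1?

16

With n = 9 the allowed ℓ are 0, 1, …, 8.
The (ℓ, m_ℓ) pairs meeting |m_ℓ| = 1 give: ℓ=1 → 2; ℓ=2 → 2; ℓ=3 → 2; ℓ=4 → 2; ℓ=5 → 2; ℓ=6 → 2; ℓ=7 → 2; ℓ=8 → 2.
Total orbitals: 2 + 2 + 2 + 2 + 2 + 2 + 2 + 2 = 16.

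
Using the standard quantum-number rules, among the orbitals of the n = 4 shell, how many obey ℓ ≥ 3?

The (ℓ, m_ℓ) pairs meeting ℓ ≥ 3 give: ℓ=3 → 7.
Total orbitals: 7.

7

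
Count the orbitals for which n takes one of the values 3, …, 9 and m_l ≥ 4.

35

Treat each shell separately and count matching orbitals:
n=5 → 1; n=6 → 3; n=7 → 6; n=8 → 10; n=9 → 15.
Total orbitals: 1 + 3 + 6 + 10 + 15 = 35.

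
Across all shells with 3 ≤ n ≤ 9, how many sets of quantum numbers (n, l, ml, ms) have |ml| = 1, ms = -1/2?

70

Treat each shell separately and count matching orbitals:
n=3 → 4; n=4 → 6; n=5 → 8; n=6 → 10; n=7 → 12; n=8 → 14; n=9 → 16.
Orbitals: 4 + 6 + 8 + 10 + 12 + 14 + 16 = 70. With ms fixed to -1/2 there is one state per orbital, so 70 states.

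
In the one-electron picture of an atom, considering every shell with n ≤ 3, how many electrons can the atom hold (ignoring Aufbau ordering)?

28

Total orbitals = 1² + 2² + 3² = 14. Doubling for spin gives 28 electrons.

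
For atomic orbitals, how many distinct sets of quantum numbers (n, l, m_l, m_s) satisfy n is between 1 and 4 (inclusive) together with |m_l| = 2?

12

For each n in the range, tally the orbitals obeying |m_l| = 2:
n=3 → 2; n=4 → 4.
Orbitals: 2 + 4 = 6. Including both spin states (m_s = ±1/2) gives 2 × 6 = 12 states.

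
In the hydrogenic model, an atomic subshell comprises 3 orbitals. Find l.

2l+1 = 3 gives l = 1.

l = 1 (p)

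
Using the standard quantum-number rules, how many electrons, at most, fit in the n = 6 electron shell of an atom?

72

A shell holds 2n² electrons: 2 × 6² = 2 × 36 = 72.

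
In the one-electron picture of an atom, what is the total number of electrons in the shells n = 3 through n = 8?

398

Shell n has n² orbitals: 3²=9 + 4²=16 + 5²=25 + 6²=36 + 7²=49 + 8²=64 = 199 orbitals.
Two spin states per orbital: 2 × 199 = 398 electrons.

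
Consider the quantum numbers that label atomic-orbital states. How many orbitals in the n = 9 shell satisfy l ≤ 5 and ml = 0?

6

Go through l = 0, …, 8 (the values permitted for n = 9).
Orbitals with l ≤ 5 and ml = 0, by l: l=0 → 1; l=1 → 1; l=2 → 1; l=3 → 1; l=4 → 1; l=5 → 1.
Total orbitals: 1 + 1 + 1 + 1 + 1 + 1 = 6.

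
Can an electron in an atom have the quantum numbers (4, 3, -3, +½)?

Allowed

n = 4 is a positive integer. ℓ = 3 satisfies 0 ≤ ℓ ≤ n−1 = 3. m_ℓ = -3 lies in the range −ℓ … +ℓ (here −3 … 3). m_s = +1/2 is one of ±1/2.
All four constraints are satisfied.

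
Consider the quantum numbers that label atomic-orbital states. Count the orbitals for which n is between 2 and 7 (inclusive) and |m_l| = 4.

Go shell by shell, enumerating (l, m_l) with |m_l| = 4:
n=5 → 2; n=6 → 4; n=7 → 6.
Total orbitals: 2 + 4 + 6 = 12.

12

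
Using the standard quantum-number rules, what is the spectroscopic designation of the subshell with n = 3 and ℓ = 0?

3s

ℓ = 0 corresponds to the letter 's', so the subshell is 3s.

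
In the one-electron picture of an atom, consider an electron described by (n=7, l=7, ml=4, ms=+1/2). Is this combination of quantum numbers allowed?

The orbital quantum number must satisfy 0 ≤ l ≤ n−1. With n = 7 the allowed l values are 0, 1, 2, 3, 4, 5, 6, so l = 7 is out of range.

No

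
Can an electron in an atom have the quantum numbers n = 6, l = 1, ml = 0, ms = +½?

n = 6 is a positive integer. l = 1 satisfies 0 ≤ l ≤ n−1 = 5. ml = 0 lies in the range −l … +l (here −1 … 1). ms = +1/2 is one of ±1/2.
All four constraints are satisfied.

Yes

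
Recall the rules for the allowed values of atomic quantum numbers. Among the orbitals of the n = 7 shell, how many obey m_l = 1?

Per l-value: l=1 → 1; l=2 → 1; l=3 → 1; l=4 → 1; l=5 → 1; l=6 → 1.
Total orbitals: 1 + 1 + 1 + 1 + 1 + 1 = 6.

6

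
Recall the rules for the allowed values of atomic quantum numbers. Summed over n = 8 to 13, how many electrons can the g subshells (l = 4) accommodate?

108

A g subshell (l = 4) exists for every n ≥ 5, so shells n = 8, 9, 10, 11, 12, 13 each contribute one — 6 subshells.
Since each g subshell holds 2(2·4+1) = 18 electrons, the total is 6 × 18 = 108.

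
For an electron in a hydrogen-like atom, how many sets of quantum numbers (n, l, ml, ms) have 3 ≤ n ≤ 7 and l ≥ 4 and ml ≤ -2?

44

Work shell by shell — for each n, count the (l, ml) pairs that satisfy l ≥ 4 and ml ≤ -2:
n=5 → 3; n=6 → 7; n=7 → 12.
Orbitals: 3 + 7 + 12 = 22. Including both spin states (ms = ±1/2) gives 2 × 22 = 44 states.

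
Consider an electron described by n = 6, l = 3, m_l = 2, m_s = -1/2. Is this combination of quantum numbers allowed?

n = 6 is a positive integer. l = 3 satisfies 0 ≤ l ≤ n−1 = 5. m_l = 2 lies in the range −l … +l (here −3 … 3). m_s = -1/2 is one of ±1/2.
All four constraints are satisfied.

Allowed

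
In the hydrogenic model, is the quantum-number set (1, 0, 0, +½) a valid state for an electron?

Allowed

n = 1 is a positive integer. ℓ = 0 satisfies 0 ≤ ℓ ≤ n−1 = 0. m_ℓ = 0 lies in the range −ℓ … +ℓ (here 0). m_s = +1/2 is one of ±1/2.
All four constraints are satisfied.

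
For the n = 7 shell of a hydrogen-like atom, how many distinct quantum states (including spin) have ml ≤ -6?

2

Go through l = 0, …, 6 (the values permitted for n = 7).
Contributions: l=6 → 1.
Orbitals: 1. Each orbital carries two spin states, so 1 × 2 = 2 states.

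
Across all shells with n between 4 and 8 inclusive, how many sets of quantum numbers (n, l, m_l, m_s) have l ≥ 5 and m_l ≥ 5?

20

Per-shell orbital counts meeting the constraint:
n=6 → 1; n=7 → 3; n=8 → 6.
Orbitals: 1 + 3 + 6 = 10. Including both spin states (m_s = ±1/2) gives 2 × 10 = 20 states.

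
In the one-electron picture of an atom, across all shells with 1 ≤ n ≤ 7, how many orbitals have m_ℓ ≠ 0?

112

Count contributing orbitals for each principal shell:
n=2 → 2; n=3 → 6; n=4 → 12; n=5 → 20; n=6 → 30; n=7 → 42.
Total orbitals: 2 + 6 + 12 + 20 + 30 + 42 = 112.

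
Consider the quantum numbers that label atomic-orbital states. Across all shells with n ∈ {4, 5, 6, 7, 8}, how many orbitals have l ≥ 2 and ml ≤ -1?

75

Per-shell orbital counts meeting the constraint:
n=4 → 5; n=5 → 9; n=6 → 14; n=7 → 20; n=8 → 27.
Total orbitals: 5 + 9 + 14 + 20 + 27 = 75.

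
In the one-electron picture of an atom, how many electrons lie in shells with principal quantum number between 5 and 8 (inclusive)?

348

Shell n has n² orbitals: 5²=25 + 6²=36 + 7²=49 + 8²=64 = 174 orbitals.
Two spin states per orbital: 2 × 174 = 348 electrons.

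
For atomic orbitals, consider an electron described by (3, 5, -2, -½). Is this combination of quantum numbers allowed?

The orbital quantum number must satisfy 0 ≤ l ≤ n−1. With n = 3 the allowed l values are 0, 1, 2, so l = 5 is out of range.

Invalid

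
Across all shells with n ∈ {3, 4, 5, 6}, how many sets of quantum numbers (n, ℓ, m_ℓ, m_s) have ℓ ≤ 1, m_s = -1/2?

Per-shell orbital counts meeting the constraint:
n=3 → 4; n=4 → 4; n=5 → 4; n=6 → 4.
Orbitals: 4 + 4 + 4 + 4 = 16. With m_s fixed to -1/2 there is one state per orbital, so 16 states.

16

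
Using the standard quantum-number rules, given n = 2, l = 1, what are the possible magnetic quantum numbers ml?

-1, 0, 1

ml takes every integer from −l to +l. With l = 1 that gives the 3 values -1, 0, 1.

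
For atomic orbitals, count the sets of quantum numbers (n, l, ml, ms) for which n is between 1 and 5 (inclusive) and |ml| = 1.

40

Work shell by shell — for each n, count the (l, ml) pairs that satisfy |ml| = 1:
n=2 → 2; n=3 → 4; n=4 → 6; n=5 → 8.
Orbitals: 2 + 4 + 6 + 8 = 20. Including both spin states (ms = ±1/2) gives 2 × 20 = 40 states.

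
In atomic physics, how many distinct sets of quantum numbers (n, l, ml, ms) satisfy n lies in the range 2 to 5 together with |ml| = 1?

40

Go shell by shell, enumerating (l, ml) with |ml| = 1:
n=2 → 2; n=3 → 4; n=4 → 6; n=5 → 8.
Orbitals: 2 + 4 + 6 + 8 = 20. Including both spin states (ms = ±1/2) gives 2 × 20 = 40 states.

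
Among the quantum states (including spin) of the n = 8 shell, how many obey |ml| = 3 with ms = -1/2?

10

The n = 8 shell has l = 0 through 7; check each.
Per l-value: l=3 → 2; l=4 → 2; l=5 → 2; l=6 → 2; l=7 → 2.
Orbitals: 2 + 2 + 2 + 2 + 2 = 10. With ms fixed to a single value there is one state per orbital, giving 10 states.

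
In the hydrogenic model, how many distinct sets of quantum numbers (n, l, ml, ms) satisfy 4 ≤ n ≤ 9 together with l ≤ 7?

508

Treat each shell separately and count matching orbitals:
n=4 → 16; n=5 → 25; n=6 → 36; n=7 → 49; n=8 → 64; n=9 → 64.
Orbitals: 16 + 25 + 36 + 49 + 64 + 64 = 254. Including both spin states (ms = ±1/2) gives 2 × 254 = 508 states.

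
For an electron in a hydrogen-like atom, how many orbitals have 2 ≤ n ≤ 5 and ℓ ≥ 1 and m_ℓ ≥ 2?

Go shell by shell, enumerating (ℓ, m_ℓ) with ℓ ≥ 1 and m_ℓ ≥ 2:
n=3 → 1; n=4 → 3; n=5 → 6.
Total orbitals: 1 + 3 + 6 = 10.

10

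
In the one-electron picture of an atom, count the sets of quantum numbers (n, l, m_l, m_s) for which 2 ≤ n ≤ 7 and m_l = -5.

Per-shell orbital counts meeting the constraint:
n=6 → 1; n=7 → 2.
Orbitals: 1 + 2 = 3. Including both spin states (m_s = ±1/2) gives 2 × 3 = 6 states.

6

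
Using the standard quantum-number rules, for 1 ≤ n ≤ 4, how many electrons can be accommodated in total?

Total orbitals = 1² + 2² + 3² + 4² = 30. Doubling for spin gives 60 electrons.

60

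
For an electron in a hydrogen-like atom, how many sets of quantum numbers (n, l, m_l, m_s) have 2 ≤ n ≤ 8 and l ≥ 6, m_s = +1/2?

Treat each shell separately and count matching orbitals:
n=7 → 13; n=8 → 28.
Orbitals: 13 + 28 = 41. With m_s fixed to +1/2 there is one state per orbital, so 41 states.

41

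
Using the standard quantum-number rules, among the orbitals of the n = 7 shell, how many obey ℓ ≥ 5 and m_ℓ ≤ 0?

13

The n = 7 shell has ℓ = 0 through 6; check each.
Contributions: ℓ=5 → 6; ℓ=6 → 7.
Total orbitals: 6 + 7 = 13.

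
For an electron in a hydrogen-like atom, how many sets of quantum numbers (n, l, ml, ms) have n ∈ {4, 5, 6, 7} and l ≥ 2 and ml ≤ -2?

Work shell by shell — for each n, count the (l, ml) pairs that satisfy l ≥ 2 and ml ≤ -2:
n=4 → 3; n=5 → 6; n=6 → 10; n=7 → 15.
Orbitals: 3 + 6 + 10 + 15 = 34. Including both spin states (ms = ±1/2) gives 2 × 34 = 68 states.

68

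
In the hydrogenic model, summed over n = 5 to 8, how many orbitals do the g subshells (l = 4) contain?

36

A g subshell (l = 4) exists for every n ≥ 5, so shells n = 5, 6, 7, 8 each contribute one — 4 subshells.
Since each g subshell has 2·4+1 = 9 orbitals, the total is 4 × 9 = 36.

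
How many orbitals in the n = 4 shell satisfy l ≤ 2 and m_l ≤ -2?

The n = 4 shell has l = 0 through 3; check each.
Per l-value: l=2 → 1.
Total orbitals: 1.

1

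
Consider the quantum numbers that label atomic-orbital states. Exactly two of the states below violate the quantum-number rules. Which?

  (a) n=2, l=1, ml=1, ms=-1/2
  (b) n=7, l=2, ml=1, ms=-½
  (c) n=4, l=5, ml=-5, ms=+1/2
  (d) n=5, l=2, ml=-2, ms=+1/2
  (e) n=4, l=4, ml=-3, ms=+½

(c) and (e)

(c) has l = 5 ≥ n = 4, violating 0 ≤ l ≤ n−1.
(e) has l = 4 ≥ n = 4, violating 0 ≤ l ≤ n−1.
The remaining sets (a), (b), (d) satisfy all four rules.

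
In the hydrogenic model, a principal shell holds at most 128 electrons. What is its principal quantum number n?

n = 8

2n² = 128 ⇒ n² = 64 ⇒ n = 8.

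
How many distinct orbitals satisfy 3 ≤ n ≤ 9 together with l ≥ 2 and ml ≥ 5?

Treat each shell separately and count matching orbitals:
n=6 → 1; n=7 → 3; n=8 → 6; n=9 → 10.
Total orbitals: 1 + 3 + 6 + 10 = 20.

20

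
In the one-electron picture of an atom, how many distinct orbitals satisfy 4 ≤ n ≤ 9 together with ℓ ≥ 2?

Go shell by shell, enumerating (ℓ, m_ℓ) with ℓ ≥ 2:
n=4 → 12; n=5 → 21; n=6 → 32; n=7 → 45; n=8 → 60; n=9 → 77.
Total orbitals: 12 + 21 + 32 + 45 + 60 + 77 = 247.

247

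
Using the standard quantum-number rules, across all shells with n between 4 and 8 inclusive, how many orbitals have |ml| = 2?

Work shell by shell — for each n, count the (l, ml) pairs that satisfy |ml| = 2:
n=4 → 4; n=5 → 6; n=6 → 8; n=7 → 10; n=8 → 12.
Total orbitals: 4 + 6 + 8 + 10 + 12 = 40.

40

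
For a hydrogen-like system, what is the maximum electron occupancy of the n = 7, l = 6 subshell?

A subshell with l = 6 has 2l+1 = 13 orbitals, each holding 2 electrons (spin ±1/2), so 13 × 2 = 26.

26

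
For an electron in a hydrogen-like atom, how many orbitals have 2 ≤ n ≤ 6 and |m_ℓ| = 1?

30

Work shell by shell — for each n, count the (ℓ, m_ℓ) pairs that satisfy |m_ℓ| = 1:
n=2 → 2; n=3 → 4; n=4 → 6; n=5 → 8; n=6 → 10.
Total orbitals: 2 + 4 + 6 + 8 + 10 = 30.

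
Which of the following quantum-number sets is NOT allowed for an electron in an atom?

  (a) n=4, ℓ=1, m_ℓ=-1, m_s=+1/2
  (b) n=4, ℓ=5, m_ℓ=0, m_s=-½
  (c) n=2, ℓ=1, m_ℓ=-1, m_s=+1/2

(b) has ℓ = 5 ≥ n = 4, violating 0 ≤ ℓ ≤ n−1.
The remaining sets (a), (c) satisfy all four rules.

(b)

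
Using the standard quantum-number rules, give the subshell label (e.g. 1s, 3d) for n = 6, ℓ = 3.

ℓ = 3 corresponds to the letter 'f', so the subshell is 6f.

6f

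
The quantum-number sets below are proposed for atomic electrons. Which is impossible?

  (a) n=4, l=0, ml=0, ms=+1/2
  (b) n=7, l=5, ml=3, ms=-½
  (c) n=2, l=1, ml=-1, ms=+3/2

(c) has ms = +3/2, but an electron's spin must be ±1/2.
The remaining sets (a), (b) satisfy all four rules.

(c)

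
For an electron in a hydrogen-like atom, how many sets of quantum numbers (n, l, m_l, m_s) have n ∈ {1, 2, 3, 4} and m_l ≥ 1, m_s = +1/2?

Treat each shell separately and count matching orbitals:
n=2 → 1; n=3 → 3; n=4 → 6.
Orbitals: 1 + 3 + 6 = 10. With m_s fixed to +1/2 there is one state per orbital, so 10 states.

10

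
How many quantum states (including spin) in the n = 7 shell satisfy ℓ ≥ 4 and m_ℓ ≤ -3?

18

The n = 7 shell has ℓ = 0 through 6; check each.
Orbitals with ℓ ≥ 4 and m_ℓ ≤ -3, by ℓ: ℓ=4 → 2; ℓ=5 → 3; ℓ=6 → 4.
Orbitals: 2 + 3 + 4 = 9. Each orbital carries two spin states, so 9 × 2 = 18 states.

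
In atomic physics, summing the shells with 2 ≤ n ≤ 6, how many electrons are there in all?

Shell n has n² orbitals: 2²=4 + 3²=9 + 4²=16 + 5²=25 + 6²=36 = 90 orbitals.
Two spin states per orbital: 2 × 90 = 180 electrons.

180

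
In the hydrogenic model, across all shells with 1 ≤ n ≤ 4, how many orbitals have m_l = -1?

For each n in the range, tally the orbitals obeying m_l = -1:
n=2 → 1; n=3 → 2; n=4 → 3.
Total orbitals: 1 + 2 + 3 = 6.

6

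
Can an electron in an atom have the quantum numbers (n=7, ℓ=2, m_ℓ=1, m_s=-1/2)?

Yes

n = 7 is a positive integer. ℓ = 2 satisfies 0 ≤ ℓ ≤ n−1 = 6. m_ℓ = 1 lies in the range −ℓ … +ℓ (here −2 … 2). m_s = -1/2 is one of ±1/2.
All four constraints are satisfied.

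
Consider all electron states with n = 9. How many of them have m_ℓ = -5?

Go through ℓ = 0, …, 8 (the values permitted for n = 9).
Contributions: ℓ=5 → 1; ℓ=6 → 1; ℓ=7 → 1; ℓ=8 → 1.
Orbitals: 1 + 1 + 1 + 1 = 4. Each orbital carries two spin states, so 4 × 2 = 8 states.

8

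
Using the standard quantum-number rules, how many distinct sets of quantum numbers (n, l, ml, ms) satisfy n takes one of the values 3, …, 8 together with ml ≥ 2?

112

Per-shell orbital counts meeting the constraint:
n=3 → 1; n=4 → 3; n=5 → 6; n=6 → 10; n=7 → 15; n=8 → 21.
Orbitals: 1 + 3 + 6 + 10 + 15 + 21 = 56. Including both spin states (ms = ±1/2) gives 2 × 56 = 112 states.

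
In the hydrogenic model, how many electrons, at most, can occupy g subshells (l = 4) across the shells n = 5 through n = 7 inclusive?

54

A g subshell (l = 4) exists for every n ≥ 5, so shells n = 5, 6, 7 each contribute one — 3 subshells.
Since each g subshell holds 2(2·4+1) = 18 electrons, the total is 3 × 18 = 54.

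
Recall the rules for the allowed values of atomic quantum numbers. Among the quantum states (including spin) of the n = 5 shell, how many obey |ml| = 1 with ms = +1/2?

8

With n = 5 the allowed l are 0, 1, …, 4.
Orbitals with |ml| = 1, by l: l=1 → 2; l=2 → 2; l=3 → 2; l=4 → 2.
Orbitals: 2 + 2 + 2 + 2 = 8. With ms fixed to a single value there is one state per orbital, giving 8 states.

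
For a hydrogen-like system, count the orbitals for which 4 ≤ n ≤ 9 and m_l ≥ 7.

4

Go shell by shell, enumerating (l, m_l) with m_l ≥ 7:
n=8 → 1; n=9 → 3.
Total orbitals: 1 + 3 = 4.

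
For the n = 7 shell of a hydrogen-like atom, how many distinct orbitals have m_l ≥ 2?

15

For n = 7, l ranges over 0 … 6.
Orbitals with m_l ≥ 2, by l: l=2 → 1; l=3 → 2; l=4 → 3; l=5 → 4; l=6 → 5.
Total orbitals: 1 + 2 + 3 + 4 + 5 = 15.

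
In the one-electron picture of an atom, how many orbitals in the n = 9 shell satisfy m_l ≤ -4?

15

Go through l = 0, …, 8 (the values permitted for n = 9).
The (l, m_l) pairs meeting m_l ≤ -4 give: l=4 → 1; l=5 → 2; l=6 → 3; l=7 → 4; l=8 → 5.
Total orbitals: 1 + 2 + 3 + 4 + 5 = 15.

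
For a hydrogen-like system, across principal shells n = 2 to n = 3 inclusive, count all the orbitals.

13

Shell n has n² orbitals: 2²=4 + 3²=9 = 13 orbitals.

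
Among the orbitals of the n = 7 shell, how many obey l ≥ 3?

40

For n = 7, l ranges over 0 … 6.
Contributions: l=3 → 7; l=4 → 9; l=5 → 11; l=6 → 13.
Total orbitals: 7 + 9 + 11 + 13 = 40.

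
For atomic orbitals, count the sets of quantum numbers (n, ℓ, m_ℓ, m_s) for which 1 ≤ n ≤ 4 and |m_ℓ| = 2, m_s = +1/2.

6

Work shell by shell — for each n, count the (ℓ, m_ℓ) pairs that satisfy |m_ℓ| = 2:
n=3 → 2; n=4 → 4.
Orbitals: 2 + 4 = 6. With m_s fixed to +1/2 there is one state per orbital, so 6 states.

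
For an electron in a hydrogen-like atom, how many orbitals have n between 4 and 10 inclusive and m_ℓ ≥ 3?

For each n in the range, tally the orbitals obeying m_ℓ ≥ 3:
n=4 → 1; n=5 → 3; n=6 → 6; n=7 → 10; n=8 → 15; n=9 → 21; n=10 → 28.
Total orbitals: 1 + 3 + 6 + 10 + 15 + 21 + 28 = 84.

84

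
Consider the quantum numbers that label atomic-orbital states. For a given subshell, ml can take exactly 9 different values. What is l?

ml ranges over 2l+1 integers, so 2l+1 = 9 ⇒ l = 4.

l = 4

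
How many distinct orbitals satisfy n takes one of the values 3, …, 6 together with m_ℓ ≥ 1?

Treat each shell separately and count matching orbitals:
n=3 → 3; n=4 → 6; n=5 → 10; n=6 → 15.
Total orbitals: 3 + 6 + 10 + 15 = 34.

34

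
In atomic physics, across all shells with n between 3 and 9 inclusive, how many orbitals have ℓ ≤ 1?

28

Treat each shell separately and count matching orbitals:
n=3 → 4; n=4 → 4; n=5 → 4; n=6 → 4; n=7 → 4; n=8 → 4; n=9 → 4.
Total orbitals: 4 + 4 + 4 + 4 + 4 + 4 + 4 = 28.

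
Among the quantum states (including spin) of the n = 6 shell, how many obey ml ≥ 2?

20

The n = 6 shell has l = 0 through 5; check each.
The (l, ml) pairs meeting ml ≥ 2 give: l=2 → 1; l=3 → 2; l=4 → 3; l=5 → 4.
Orbitals: 1 + 2 + 3 + 4 = 10. Each orbital carries two spin states, so 10 × 2 = 20 states.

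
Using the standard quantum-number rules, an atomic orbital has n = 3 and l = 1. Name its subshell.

l = 1 corresponds to the letter 'p', so the subshell is 3p.

3p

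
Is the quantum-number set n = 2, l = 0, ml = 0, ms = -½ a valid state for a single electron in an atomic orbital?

n = 2 is a positive integer. l = 0 satisfies 0 ≤ l ≤ n−1 = 1. ml = 0 lies in the range −l … +l (here 0). ms = -1/2 is one of ±1/2.
All four constraints are satisfied.

Yes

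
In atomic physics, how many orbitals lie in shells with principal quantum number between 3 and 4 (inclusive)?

25

Shell n has n² orbitals: 3²=9 + 4²=16 = 25 orbitals.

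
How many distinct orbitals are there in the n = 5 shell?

The n = 5 shell contains n² = 5² = 25 orbitals.

25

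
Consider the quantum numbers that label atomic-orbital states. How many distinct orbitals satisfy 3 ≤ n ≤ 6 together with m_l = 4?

3

Go shell by shell, enumerating (l, m_l) with m_l = 4:
n=5 → 1; n=6 → 2.
Total orbitals: 1 + 2 = 3.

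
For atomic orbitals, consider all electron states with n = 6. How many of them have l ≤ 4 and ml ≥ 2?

12

Orbitals with l ≤ 4 and ml ≥ 2, by l: l=2 → 1; l=3 → 2; l=4 → 3.
Orbitals: 1 + 2 + 3 = 6. Each orbital carries two spin states, so 6 × 2 = 12 states.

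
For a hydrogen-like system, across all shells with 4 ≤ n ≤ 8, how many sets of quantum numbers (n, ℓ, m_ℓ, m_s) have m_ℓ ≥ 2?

110

Treat each shell separately and count matching orbitals:
n=4 → 3; n=5 → 6; n=6 → 10; n=7 → 15; n=8 → 21.
Orbitals: 3 + 6 + 10 + 15 + 21 = 55. Including both spin states (m_s = ±1/2) gives 2 × 55 = 110 states.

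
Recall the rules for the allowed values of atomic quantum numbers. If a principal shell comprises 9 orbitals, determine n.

n² = 9 ⇒ n = 3.

n = 3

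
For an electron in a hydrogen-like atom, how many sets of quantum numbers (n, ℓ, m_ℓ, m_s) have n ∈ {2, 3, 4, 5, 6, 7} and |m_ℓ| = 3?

Go shell by shell, enumerating (ℓ, m_ℓ) with |m_ℓ| = 3:
n=4 → 2; n=5 → 4; n=6 → 6; n=7 → 8.
Orbitals: 2 + 4 + 6 + 8 = 20. Including both spin states (m_s = ±1/2) gives 2 × 20 = 40 states.

40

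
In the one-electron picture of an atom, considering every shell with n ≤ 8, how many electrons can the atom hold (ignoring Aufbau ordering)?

408

Total orbitals = 1² + 2² + 3² + 4² + 5² + 6² + 7² + 8² = 204. Doubling for spin gives 408 electrons.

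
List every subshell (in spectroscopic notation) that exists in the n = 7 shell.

For n = 7, l runs from 0 to 6. In spectroscopic notation l = 0,1,2,… ↔ s,p,d,f,g,h,i, so the subshells are 7s, 7p, 7d, 7f, 7g, 7h, 7i.

7s, 7p, 7d, 7f, 7g, 7h, 7i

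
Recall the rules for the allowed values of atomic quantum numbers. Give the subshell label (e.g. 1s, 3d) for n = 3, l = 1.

3p

l = 1 corresponds to the letter 'p', so the subshell is 3p.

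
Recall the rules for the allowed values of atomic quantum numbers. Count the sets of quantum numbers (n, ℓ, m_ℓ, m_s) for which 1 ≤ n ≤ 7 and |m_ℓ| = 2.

Go shell by shell, enumerating (ℓ, m_ℓ) with |m_ℓ| = 2:
n=3 → 2; n=4 → 4; n=5 → 6; n=6 → 8; n=7 → 10.
Orbitals: 2 + 4 + 6 + 8 + 10 = 30. Including both spin states (m_s = ±1/2) gives 2 × 30 = 60 states.

60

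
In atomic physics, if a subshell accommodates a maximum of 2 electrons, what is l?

l = 0 (s)

2(2l+1) = 2 ⇒ 2l+1 = 1 ⇒ l = 0.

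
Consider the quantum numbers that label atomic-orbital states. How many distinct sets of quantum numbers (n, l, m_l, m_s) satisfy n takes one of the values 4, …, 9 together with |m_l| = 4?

Go shell by shell, enumerating (l, m_l) with |m_l| = 4:
n=5 → 2; n=6 → 4; n=7 → 6; n=8 → 8; n=9 → 10.
Orbitals: 2 + 4 + 6 + 8 + 10 = 30. Including both spin states (m_s = ±1/2) gives 2 × 30 = 60 states.

60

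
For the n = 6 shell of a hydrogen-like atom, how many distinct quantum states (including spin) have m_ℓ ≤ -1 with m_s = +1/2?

15

With n = 6 the allowed ℓ are 0, 1, …, 5.
Contributions: ℓ=1 → 1; ℓ=2 → 2; ℓ=3 → 3; ℓ=4 → 4; ℓ=5 → 5.
Orbitals: 1 + 2 + 3 + 4 + 5 = 15. With m_s fixed to a single value there is one state per orbital, giving 15 states.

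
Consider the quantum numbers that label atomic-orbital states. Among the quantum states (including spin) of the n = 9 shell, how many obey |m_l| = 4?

With n = 9 the allowed l are 0, 1, …, 8.
Contributions: l=4 → 2; l=5 → 2; l=6 → 2; l=7 → 2; l=8 → 2.
Orbitals: 2 + 2 + 2 + 2 + 2 = 10. Each orbital carries two spin states, so 10 × 2 = 20 states.

20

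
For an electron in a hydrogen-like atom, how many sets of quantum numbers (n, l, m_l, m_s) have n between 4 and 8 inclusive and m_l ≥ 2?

Treat each shell separately and count matching orbitals:
n=4 → 3; n=5 → 6; n=6 → 10; n=7 → 15; n=8 → 21.
Orbitals: 3 + 6 + 10 + 15 + 21 = 55. Including both spin states (m_s = ±1/2) gives 2 × 55 = 110 states.

110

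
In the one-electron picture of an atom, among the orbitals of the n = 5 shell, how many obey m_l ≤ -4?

1

With n = 5 the allowed l are 0, 1, …, 4.
The (l, m_l) pairs meeting m_l ≤ -4 give: l=4 → 1.
Total orbitals: 1.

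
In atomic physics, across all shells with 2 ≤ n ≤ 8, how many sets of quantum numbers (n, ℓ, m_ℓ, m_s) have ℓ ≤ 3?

186

Count contributing orbitals for each principal shell:
n=2 → 4; n=3 → 9; n=4 → 16; n=5 → 16; n=6 → 16; n=7 → 16; n=8 → 16.
Orbitals: 4 + 9 + 16 + 16 + 16 + 16 + 16 = 93. Including both spin states (m_s = ±1/2) gives 2 × 93 = 186 states.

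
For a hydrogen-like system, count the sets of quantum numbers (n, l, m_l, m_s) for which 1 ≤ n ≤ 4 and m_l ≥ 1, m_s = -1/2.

Treat each shell separately and count matching orbitals:
n=2 → 1; n=3 → 3; n=4 → 6.
Orbitals: 1 + 3 + 6 = 10. With m_s fixed to -1/2 there is one state per orbital, so 10 states.

10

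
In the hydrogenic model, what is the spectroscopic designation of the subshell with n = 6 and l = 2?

6d

l = 2 corresponds to the letter 'd', so the subshell is 6d.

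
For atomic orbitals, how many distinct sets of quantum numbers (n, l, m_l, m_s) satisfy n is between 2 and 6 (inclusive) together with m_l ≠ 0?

Go shell by shell, enumerating (l, m_l) with m_l ≠ 0:
n=2 → 2; n=3 → 6; n=4 → 12; n=5 → 20; n=6 → 30.
Orbitals: 2 + 6 + 12 + 20 + 30 = 70. Including both spin states (m_s = ±1/2) gives 2 × 70 = 140 states.

140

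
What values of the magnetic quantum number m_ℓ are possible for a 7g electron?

The 7g subshell has ℓ = 4, and m_ℓ takes every integer from −ℓ to +ℓ. With ℓ = 4 that gives the 9 values -4, -3, -2, -1, 0, 1, 2, 3, 4.

-4, -3, -2, -1, 0, 1, 2, 3, 4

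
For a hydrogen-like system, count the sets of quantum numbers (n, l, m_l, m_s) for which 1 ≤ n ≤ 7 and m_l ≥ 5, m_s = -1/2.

4

Count contributing orbitals for each principal shell:
n=6 → 1; n=7 → 3.
Orbitals: 1 + 3 = 4. With m_s fixed to -1/2 there is one state per orbital, so 4 states.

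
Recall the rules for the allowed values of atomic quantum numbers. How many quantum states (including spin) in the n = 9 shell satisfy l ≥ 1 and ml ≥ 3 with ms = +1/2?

The n = 9 shell has l = 0 through 8; check each.
Contributions: l=3 → 1; l=4 → 2; l=5 → 3; l=6 → 4; l=7 → 5; l=8 → 6.
Orbitals: 1 + 2 + 3 + 4 + 5 + 6 = 21. With ms fixed to a single value there is one state per orbital, giving 21 states.

21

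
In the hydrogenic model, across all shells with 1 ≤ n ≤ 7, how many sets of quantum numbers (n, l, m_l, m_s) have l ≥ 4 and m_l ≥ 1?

Treat each shell separately and count matching orbitals:
n=5 → 4; n=6 → 9; n=7 → 15.
Orbitals: 4 + 9 + 15 = 28. Including both spin states (m_s = ±1/2) gives 2 × 28 = 56 states.

56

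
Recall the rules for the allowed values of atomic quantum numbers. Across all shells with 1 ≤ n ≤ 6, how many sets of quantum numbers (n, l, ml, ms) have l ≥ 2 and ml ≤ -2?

For each n in the range, tally the orbitals obeying l ≥ 2 and ml ≤ -2:
n=3 → 1; n=4 → 3; n=5 → 6; n=6 → 10.
Orbitals: 1 + 3 + 6 + 10 = 20. Including both spin states (ms = ±1/2) gives 2 × 20 = 40 states.

40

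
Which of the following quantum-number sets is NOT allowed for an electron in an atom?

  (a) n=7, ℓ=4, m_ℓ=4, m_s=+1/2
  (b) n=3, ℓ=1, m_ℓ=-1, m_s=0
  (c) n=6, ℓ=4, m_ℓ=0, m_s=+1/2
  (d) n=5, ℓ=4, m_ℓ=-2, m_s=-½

(b) has m_s = 0, but an electron's spin must be ±1/2.
The remaining sets (a), (c), (d) satisfy all four rules.

(b)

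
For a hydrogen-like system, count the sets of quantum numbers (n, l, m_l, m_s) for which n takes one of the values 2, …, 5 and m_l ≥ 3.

8

For each n in the range, tally the orbitals obeying m_l ≥ 3:
n=4 → 1; n=5 → 3.
Orbitals: 1 + 3 = 4. Including both spin states (m_s = ±1/2) gives 2 × 4 = 8 states.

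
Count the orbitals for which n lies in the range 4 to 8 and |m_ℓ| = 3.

For each n in the range, tally the orbitals obeying |m_ℓ| = 3:
n=4 → 2; n=5 → 4; n=6 → 6; n=7 → 8; n=8 → 10.
Total orbitals: 2 + 4 + 6 + 8 + 10 = 30.

30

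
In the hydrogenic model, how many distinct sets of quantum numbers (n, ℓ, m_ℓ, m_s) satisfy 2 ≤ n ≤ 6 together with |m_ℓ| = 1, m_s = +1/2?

30

For each n in the range, tally the orbitals obeying |m_ℓ| = 1:
n=2 → 2; n=3 → 4; n=4 → 6; n=5 → 8; n=6 → 10.
Orbitals: 2 + 4 + 6 + 8 + 10 = 30. With m_s fixed to +1/2 there is one state per orbital, so 30 states.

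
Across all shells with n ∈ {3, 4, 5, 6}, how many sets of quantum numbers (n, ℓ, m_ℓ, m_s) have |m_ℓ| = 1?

56

Per-shell orbital counts meeting the constraint:
n=3 → 4; n=4 → 6; n=5 → 8; n=6 → 10.
Orbitals: 4 + 6 + 8 + 10 = 28. Including both spin states (m_s = ±1/2) gives 2 × 28 = 56 states.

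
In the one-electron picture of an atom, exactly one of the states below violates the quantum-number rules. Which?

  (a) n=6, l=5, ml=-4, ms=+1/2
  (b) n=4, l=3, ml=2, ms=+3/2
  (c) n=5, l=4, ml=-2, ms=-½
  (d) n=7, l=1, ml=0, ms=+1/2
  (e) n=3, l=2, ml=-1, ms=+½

(b)

(b) has ms = +3/2, but an electron's spin must be ±1/2.
The remaining sets (a), (c), (d), (e) satisfy all four rules.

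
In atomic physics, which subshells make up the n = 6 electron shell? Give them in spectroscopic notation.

For n = 6, l runs from 0 to 5. In spectroscopic notation l = 0,1,2,… ↔ s,p,d,f,g,h,i, so the subshells are 6s, 6p, 6d, 6f, 6g, 6h.

6s, 6p, 6d, 6f, 6g, 6h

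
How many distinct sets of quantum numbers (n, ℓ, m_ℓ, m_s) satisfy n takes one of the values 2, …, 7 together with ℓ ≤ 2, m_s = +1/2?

For each n in the range, tally the orbitals obeying ℓ ≤ 2:
n=2 → 4; n=3 → 9; n=4 → 9; n=5 → 9; n=6 → 9; n=7 → 9.
Orbitals: 4 + 9 + 9 + 9 + 9 + 9 = 49. With m_s fixed to +1/2 there is one state per orbital, so 49 states.

49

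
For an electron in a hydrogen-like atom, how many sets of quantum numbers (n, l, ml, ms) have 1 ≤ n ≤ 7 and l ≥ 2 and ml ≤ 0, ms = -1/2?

Work shell by shell — for each n, count the (l, ml) pairs that satisfy l ≥ 2 and ml ≤ 0:
n=3 → 3; n=4 → 7; n=5 → 12; n=6 → 18; n=7 → 25.
Orbitals: 3 + 7 + 12 + 18 + 25 = 65. With ms fixed to -1/2 there is one state per orbital, so 65 states.

65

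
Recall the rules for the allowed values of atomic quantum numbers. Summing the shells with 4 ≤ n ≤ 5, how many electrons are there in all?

Shell n has n² orbitals: 4²=16 + 5²=25 = 41 orbitals.
Two spin states per orbital: 2 × 41 = 82 electrons.

82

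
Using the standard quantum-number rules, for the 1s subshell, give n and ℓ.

The leading integer gives n = 1; the letter 's' means ℓ = 0.

n = 1, ℓ = 0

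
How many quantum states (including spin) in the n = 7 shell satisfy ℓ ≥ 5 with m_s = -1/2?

24

With n = 7 the allowed ℓ are 0, 1, …, 6.
Orbitals with ℓ ≥ 5, by ℓ: ℓ=5 → 11; ℓ=6 → 13.
Orbitals: 11 + 13 = 24. With m_s fixed to a single value there is one state per orbital, giving 24 states.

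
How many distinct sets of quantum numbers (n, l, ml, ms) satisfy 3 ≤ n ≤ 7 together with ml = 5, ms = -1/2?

3

For each n in the range, tally the orbitals obeying ml = 5:
n=6 → 1; n=7 → 2.
Orbitals: 1 + 2 = 3. With ms fixed to -1/2 there is one state per orbital, so 3 states.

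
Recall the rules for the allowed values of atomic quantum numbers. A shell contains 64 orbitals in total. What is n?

n = 8

n² = 64 ⇒ n = 8.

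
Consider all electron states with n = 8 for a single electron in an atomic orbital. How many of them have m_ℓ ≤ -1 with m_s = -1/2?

With n = 8 the allowed ℓ are 0, 1, …, 7.
Contributions: ℓ=1 → 1; ℓ=2 → 2; ℓ=3 → 3; ℓ=4 → 4; ℓ=5 → 5; ℓ=6 → 6; ℓ=7 → 7.
Orbitals: 1 + 2 + 3 + 4 + 5 + 6 + 7 = 28. With m_s fixed to a single value there is one state per orbital, giving 28 states.

28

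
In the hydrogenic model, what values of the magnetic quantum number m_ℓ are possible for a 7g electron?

The 7g subshell has ℓ = 4, and m_ℓ takes every integer from −ℓ to +ℓ. With ℓ = 4 that gives the 9 values -4, -3, -2, -1, 0, 1, 2, 3, 4.

-4, -3, -2, -1, 0, 1, 2, 3, 4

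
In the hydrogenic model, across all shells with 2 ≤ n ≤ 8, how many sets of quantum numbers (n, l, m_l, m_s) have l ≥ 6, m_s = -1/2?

41

Per-shell orbital counts meeting the constraint:
n=7 → 13; n=8 → 28.
Orbitals: 13 + 28 = 41. With m_s fixed to -1/2 there is one state per orbital, so 41 states.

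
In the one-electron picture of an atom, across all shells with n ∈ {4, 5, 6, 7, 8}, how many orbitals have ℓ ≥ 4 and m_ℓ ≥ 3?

Go shell by shell, enumerating (ℓ, m_ℓ) with ℓ ≥ 4 and m_ℓ ≥ 3:
n=5 → 2; n=6 → 5; n=7 → 9; n=8 → 14.
Total orbitals: 2 + 5 + 9 + 14 = 30.

30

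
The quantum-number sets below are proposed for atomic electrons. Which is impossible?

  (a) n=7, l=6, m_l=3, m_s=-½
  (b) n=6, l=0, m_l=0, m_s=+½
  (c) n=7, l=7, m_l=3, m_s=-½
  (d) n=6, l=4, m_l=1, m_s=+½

(c) has l = 7 ≥ n = 7, violating 0 ≤ l ≤ n−1.
The remaining sets (a), (b), (d) satisfy all four rules.

(c)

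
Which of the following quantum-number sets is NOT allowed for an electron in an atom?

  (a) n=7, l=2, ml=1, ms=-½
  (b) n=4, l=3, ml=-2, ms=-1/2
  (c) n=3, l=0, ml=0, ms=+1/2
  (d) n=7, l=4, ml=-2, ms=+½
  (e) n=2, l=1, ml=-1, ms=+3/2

(e)

(e) has ms = +3/2, but an electron's spin must be ±1/2.
The remaining sets (a), (b), (c), (d) satisfy all four rules.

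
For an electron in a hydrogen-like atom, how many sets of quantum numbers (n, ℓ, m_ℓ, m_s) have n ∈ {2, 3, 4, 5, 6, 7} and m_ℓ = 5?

6

Work shell by shell — for each n, count the (ℓ, m_ℓ) pairs that satisfy m_ℓ = 5:
n=6 → 1; n=7 → 2.
Orbitals: 1 + 2 = 3. Including both spin states (m_s = ±1/2) gives 2 × 3 = 6 states.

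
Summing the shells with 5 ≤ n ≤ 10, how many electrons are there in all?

710

Shell n has n² orbitals: 5²=25 + 6²=36 + 7²=49 + 8²=64 + 9²=81 + 10²=100 = 355 orbitals.
Two spin states per orbital: 2 × 355 = 710 electrons.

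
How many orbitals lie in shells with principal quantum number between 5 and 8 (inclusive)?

Shell n has n² orbitals: 5²=25 + 6²=36 + 7²=49 + 8²=64 = 174 orbitals.

174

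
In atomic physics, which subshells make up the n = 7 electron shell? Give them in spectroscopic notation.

7s, 7p, 7d, 7f, 7g, 7h, 7i

For n = 7, ℓ runs from 0 to 6. In spectroscopic notation ℓ = 0,1,2,… ↔ s,p,d,f,g,h,i, so the subshells are 7s, 7p, 7d, 7f, 7g, 7h, 7i.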